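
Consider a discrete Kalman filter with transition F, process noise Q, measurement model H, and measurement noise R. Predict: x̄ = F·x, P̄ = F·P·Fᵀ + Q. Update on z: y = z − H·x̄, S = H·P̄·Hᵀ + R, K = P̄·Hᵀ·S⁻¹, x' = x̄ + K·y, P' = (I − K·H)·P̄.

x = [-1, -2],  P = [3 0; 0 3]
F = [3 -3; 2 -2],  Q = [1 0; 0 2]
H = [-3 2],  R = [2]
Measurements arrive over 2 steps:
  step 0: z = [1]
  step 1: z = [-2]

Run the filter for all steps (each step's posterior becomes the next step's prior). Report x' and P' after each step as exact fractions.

step 0: x' = [-51/169, 2/169], P' = [646/169 876/169; 876/169 1258/169]
step 1: x' = [372/779, -154/779], P' = [1978/779 7972/2337; 7972/2337 35030/7011]

step 0: x̄ = F·x = [3, 2]
step 0: P̄ = F·P·Fᵀ + Q = [55 36; 36 26]
step 0: y = z − H·x̄ = [6]
step 0: S = H·P̄·Hᵀ + R = [169]
step 0: K = P̄·Hᵀ·S⁻¹ = [-93/169; -56/169]
step 0: x' = x̄ + K·y = [-51/169, 2/169]
step 0: P' = (I − K·H)·P̄ = [646/169 876/169; 876/169 1258/169]
step 1: x̄ = F·x = [-159/169, -106/169]
step 1: P̄ = F·P·Fᵀ + Q = [1537/169 912/169; 912/169 946/169]
step 1: y = z − H·x̄ = [-603/169]
step 1: S = H·P̄·Hᵀ + R = [7011/169]
step 1: K = P̄·Hᵀ·S⁻¹ = [-929/2337; -844/7011]
step 1: x' = x̄ + K·y = [372/779, -154/779]
step 1: P' = (I − K·H)·P̄ = [1978/779 7972/2337; 7972/2337 35030/7011]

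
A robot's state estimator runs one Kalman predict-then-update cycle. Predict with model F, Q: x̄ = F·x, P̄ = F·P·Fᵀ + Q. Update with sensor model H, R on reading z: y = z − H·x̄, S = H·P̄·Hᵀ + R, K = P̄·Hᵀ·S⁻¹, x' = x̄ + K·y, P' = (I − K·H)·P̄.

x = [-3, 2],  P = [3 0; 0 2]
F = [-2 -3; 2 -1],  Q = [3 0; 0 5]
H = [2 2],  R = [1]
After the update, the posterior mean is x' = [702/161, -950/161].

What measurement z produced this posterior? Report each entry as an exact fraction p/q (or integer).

x̄ = F·x = [0, -8]
P̄ = F·P·Fᵀ + Q = [33 -6; -6 19]
S = H·P̄·Hᵀ + R = [161]
K = P̄·Hᵀ·S⁻¹ = [54/161; 26/161]
x' − x̄ = [702/161, 338/161] = K·y
y = (KᵀK)⁻¹·Kᵀ·(x' − x̄) = [13]
z = y + H·x̄ = [13] + [-16] = [-3]

z = [-3]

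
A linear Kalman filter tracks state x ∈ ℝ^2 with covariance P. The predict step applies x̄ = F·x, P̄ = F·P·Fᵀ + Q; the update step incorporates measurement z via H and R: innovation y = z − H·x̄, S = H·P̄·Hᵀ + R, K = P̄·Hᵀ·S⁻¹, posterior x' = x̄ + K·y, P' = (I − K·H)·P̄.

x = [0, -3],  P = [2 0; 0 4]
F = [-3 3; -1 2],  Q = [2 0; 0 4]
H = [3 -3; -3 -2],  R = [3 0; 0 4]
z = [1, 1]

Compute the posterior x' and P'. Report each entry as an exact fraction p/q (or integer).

x' = [-313/3259, -2895/6518]
P' = [692/3259 264/3259; 264/3259 1765/6518]

x̄ = F·x = [-9, -6]
P̄ = F·P·Fᵀ + Q = [56 30; 30 22]
y = z − H·x̄ = [10, -38]
S = H·P̄·Hᵀ + R = [165 -282; -282 956]
K = P̄·Hᵀ·S⁻¹ = [428/3259 -651/3259; -1237/6518 -2557/13036]
x' = x̄ + K·y = [-313/3259, -2895/6518]
P' = (I − K·H)·P̄ = [692/3259 264/3259; 264/3259 1765/6518]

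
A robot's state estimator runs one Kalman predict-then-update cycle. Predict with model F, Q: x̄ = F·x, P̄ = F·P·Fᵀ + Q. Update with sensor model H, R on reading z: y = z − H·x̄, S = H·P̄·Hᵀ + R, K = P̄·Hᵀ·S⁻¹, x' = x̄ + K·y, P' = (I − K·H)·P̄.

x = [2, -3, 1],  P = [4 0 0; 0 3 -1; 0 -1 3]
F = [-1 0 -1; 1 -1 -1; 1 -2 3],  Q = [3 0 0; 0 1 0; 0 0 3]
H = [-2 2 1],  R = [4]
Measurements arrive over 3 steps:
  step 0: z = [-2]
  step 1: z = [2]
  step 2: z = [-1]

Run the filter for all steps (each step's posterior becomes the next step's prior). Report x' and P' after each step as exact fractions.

step 0: x' = [129/74, 40/37, -7/37], P' = [233/74 82/37 43/37; 82/37 237/37 -294/37; 43/37 -294/37 2206/111]
step 1: x' = [-44465/38479, 39033/38479, -89498/38479], P' = [408328/115437 97471/115437 173618/38479; 97471/115437 418555/115437 -227812/38479; 173618/38479 -227812/38479 915864/38479]
step 2: x' = [-24415949/72417703, -97793400/72417703, 67035535/72417703], P' = [201329941/72417703 54853231/72417703 223002500/72417703; 54853231/72417703 269286285/72417703 -456459808/72417703; 223002500/72417703 -456459808/72417703 1562033996/72417703]

step 0: x̄ = F·x = [-3, 4, 11]
step 0: P̄ = F·P·Fᵀ + Q = [10 -2 -15; -2 9 2; -15 2 58]
step 0: y = z − H·x̄ = [-27]
step 0: S = H·P̄·Hᵀ + R = [222]
step 0: K = P̄·Hᵀ·S⁻¹ = [-13/74; 4/37; 46/111]
step 0: x' = x̄ + K·y = [129/74, 40/37, -7/37]
step 0: P' = (I − K·H)·P̄ = [233/74 82/37 43/37; 82/37 237/37 -294/37; 43/37 -294/37 2206/111]
step 1: x̄ = F·x = [-115/74, 63/74, -73/74]
step 1: P̄ = F·P·Fᵀ + Q = [6293/222 2441/222 -5837/74; 2441/222 1727/222 -2963/74; -5837/74 -2963/74 22503/74]
step 1: y = z − H·x̄ = [-135/74]
step 1: S = H·P̄·Hᵀ + R = [38479/74]
step 1: K = P̄·Hᵀ·S⁻¹ = [-8405/38479; -3439/38479; 28251/38479]
step 1: x' = x̄ + K·y = [-44465/38479, 39033/38479, -89498/38479]
step 1: P' = (I − K·H)·P̄ = [408328/115437 97471/115437 173618/38479; 97471/115437 418555/115437 -227812/38479; 173618/38479 -227812/38479 915864/38479]
step 2: x̄ = F·x = [133963/38479, 6000/38479, -391025/38479]
step 2: P̄ = F·P·Fᵀ + Q = [4543939/115437 584433/38479 -11906450/115437; 584433/38479 362130/38479 -1854869/38479; -11906450/115437 -1854869/38479 38093659/115437]
step 2: y = z − H·x̄ = [608472/38479]
step 2: S = H·P̄·Hᵀ + R = [72417703/115437]
step 2: K = P̄·Hᵀ·S⁻¹ = [-17487730/72417703; -6898425/72417703; 50777345/72417703]
step 2: x' = x̄ + K·y = [-24415949/72417703, -97793400/72417703, 67035535/72417703]
step 2: P' = (I − K·H)·P̄ = [201329941/72417703 54853231/72417703 223002500/72417703; 54853231/72417703 269286285/72417703 -456459808/72417703; 223002500/72417703 -456459808/72417703 1562033996/72417703]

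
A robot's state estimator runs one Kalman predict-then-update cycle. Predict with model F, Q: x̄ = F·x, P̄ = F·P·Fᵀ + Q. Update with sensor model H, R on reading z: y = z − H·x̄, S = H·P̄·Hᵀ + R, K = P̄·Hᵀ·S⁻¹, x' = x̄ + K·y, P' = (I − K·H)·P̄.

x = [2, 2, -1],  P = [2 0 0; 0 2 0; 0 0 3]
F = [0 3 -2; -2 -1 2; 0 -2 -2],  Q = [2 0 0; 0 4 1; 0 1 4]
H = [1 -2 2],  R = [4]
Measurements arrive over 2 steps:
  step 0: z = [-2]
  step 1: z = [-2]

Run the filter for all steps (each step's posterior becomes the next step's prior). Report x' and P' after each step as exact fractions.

step 0: x̄ = F·x = [8, -8, -2]
step 0: P̄ = F·P·Fᵀ + Q = [32 -18 0; -18 26 -7; 0 -7 24]
step 0: y = z − H·x̄ = [-22]
step 0: S = H·P̄·Hᵀ + R = [364]
step 0: K = P̄·Hᵀ·S⁻¹ = [17/91; -3/13; 31/182]
step 0: x' = x̄ + K·y = [354/91, -38/13, -523/91]
step 0: P' = (I − K·H)·P̄ = [1756/91 -30/13 -1054/91; -30/13 86/13 95/13; -1054/91 95/13 1223/91]
step 1: x̄ = F·x = [248/91, -1488/91, 1578/91]
step 1: P̄ = F·P·Fᵀ + Q = [2512/91 -4334/91 -50/91; -4334/91 17814/91 -9983/91; -50/91 -9983/91 12984/91]
step 1: y = z − H·x̄ = [-6562/91]
step 1: S = H·P̄·Hᵀ + R = [223068/91]
step 1: K = P̄·Hᵀ·S⁻¹ = [2770/55767; -4994/18589; 11471/55767]
step 1: x' = x̄ + K·y = [-47764/55767, 56156/18589, 139864/55767]
step 1: P' = (I − K·H)·P̄ = [1202144/55767 -277266/18589 -1427330/55767; -277266/18589 350154/18589 478799/18589; -1427330/55767 478799/18589 2173004/55767]

step 0: x' = [354/91, -38/13, -523/91], P' = [1756/91 -30/13 -1054/91; -30/13 86/13 95/13; -1054/91 95/13 1223/91]
step 1: x' = [-47764/55767, 56156/18589, 139864/55767], P' = [1202144/55767 -277266/18589 -1427330/55767; -277266/18589 350154/18589 478799/18589; -1427330/55767 478799/18589 2173004/55767]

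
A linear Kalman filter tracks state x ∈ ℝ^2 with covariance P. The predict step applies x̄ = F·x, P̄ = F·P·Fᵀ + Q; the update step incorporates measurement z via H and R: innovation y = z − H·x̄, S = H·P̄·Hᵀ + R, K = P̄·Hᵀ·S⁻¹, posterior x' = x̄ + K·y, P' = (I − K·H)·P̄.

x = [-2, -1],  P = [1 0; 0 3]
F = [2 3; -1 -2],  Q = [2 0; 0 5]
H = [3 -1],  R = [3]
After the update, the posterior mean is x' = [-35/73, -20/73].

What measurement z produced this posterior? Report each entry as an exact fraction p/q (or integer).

x̄ = F·x = [-7, 4]
P̄ = F·P·Fᵀ + Q = [33 -20; -20 18]
S = H·P̄·Hᵀ + R = [438]
K = P̄·Hᵀ·S⁻¹ = [119/438; -13/73]
x' − x̄ = [476/73, -312/73] = K·y
y = (KᵀK)⁻¹·Kᵀ·(x' − x̄) = [24]
z = y + H·x̄ = [24] + [-25] = [-1]

z = [-1]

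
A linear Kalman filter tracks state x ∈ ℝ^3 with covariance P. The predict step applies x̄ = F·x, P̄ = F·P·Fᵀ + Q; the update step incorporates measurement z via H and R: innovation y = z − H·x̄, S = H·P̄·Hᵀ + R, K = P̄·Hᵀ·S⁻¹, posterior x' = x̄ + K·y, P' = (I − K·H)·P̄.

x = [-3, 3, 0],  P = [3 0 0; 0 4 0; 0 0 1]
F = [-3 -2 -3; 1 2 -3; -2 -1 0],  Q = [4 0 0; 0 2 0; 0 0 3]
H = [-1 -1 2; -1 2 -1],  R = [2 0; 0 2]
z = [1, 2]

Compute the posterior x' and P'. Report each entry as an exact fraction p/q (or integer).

x̄ = F·x = [3, 3, 3]
P̄ = F·P·Fᵀ + Q = [56 -16 26; -16 30 -14; 26 -14 19]
y = z − H·x̄ = [1, 2]
S = H·P̄·Hᵀ + R = [84 -122; -122 369]
K = P̄·Hᵀ·S⁻¹ = [-1185/2014 -507/1007; -2259/8056 609/4028; 43/1007 -185/1007]
x' = x̄ + K·y = [2829/2014, 24345/8056, 2694/1007]
P' = (I − K·H)·P̄ = [5704/1007 4633/1007 4576/1007; 4633/1007 18591/4028 4358/1007; 4576/1007 4358/1007 4510/1007]

x' = [2829/2014, 24345/8056, 2694/1007]
P' = [5704/1007 4633/1007 4576/1007; 4633/1007 18591/4028 4358/1007; 4576/1007 4358/1007 4510/1007]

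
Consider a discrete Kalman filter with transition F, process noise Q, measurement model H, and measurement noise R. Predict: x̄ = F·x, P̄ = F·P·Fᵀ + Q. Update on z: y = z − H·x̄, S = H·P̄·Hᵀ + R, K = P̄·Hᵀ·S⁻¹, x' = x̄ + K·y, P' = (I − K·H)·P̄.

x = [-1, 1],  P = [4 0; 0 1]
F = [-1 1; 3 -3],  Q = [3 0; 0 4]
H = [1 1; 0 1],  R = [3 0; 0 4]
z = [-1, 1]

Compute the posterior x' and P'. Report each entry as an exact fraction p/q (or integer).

x̄ = F·x = [2, -6]
P̄ = F·P·Fᵀ + Q = [8 -15; -15 49]
y = z − H·x̄ = [3, 7]
S = H·P̄·Hᵀ + R = [30 34; 34 53]
K = P̄·Hᵀ·S⁻¹ = [139/434 -106/217; 68/217 157/217]
x' = x̄ + K·y = [-199/434, 1/217]
P' = (I − K·H)·P̄ = [1265/434 -424/217; -424/217 628/217]

x' = [-199/434, 1/217]
P' = [1265/434 -424/217; -424/217 628/217]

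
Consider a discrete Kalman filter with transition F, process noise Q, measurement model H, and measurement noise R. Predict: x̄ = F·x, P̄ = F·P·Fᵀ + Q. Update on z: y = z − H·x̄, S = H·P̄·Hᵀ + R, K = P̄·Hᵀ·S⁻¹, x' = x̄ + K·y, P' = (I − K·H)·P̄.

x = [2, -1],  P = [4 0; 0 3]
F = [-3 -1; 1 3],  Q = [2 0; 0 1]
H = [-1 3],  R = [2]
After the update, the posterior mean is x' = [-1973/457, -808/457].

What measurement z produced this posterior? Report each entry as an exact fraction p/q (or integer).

z = [-1]

x̄ = F·x = [-5, -1]
P̄ = F·P·Fᵀ + Q = [41 -21; -21 32]
S = H·P̄·Hᵀ + R = [457]
K = P̄·Hᵀ·S⁻¹ = [-104/457; 117/457]
x' − x̄ = [312/457, -351/457] = K·y
y = (KᵀK)⁻¹·Kᵀ·(x' − x̄) = [-3]
z = y + H·x̄ = [-3] + [2] = [-1]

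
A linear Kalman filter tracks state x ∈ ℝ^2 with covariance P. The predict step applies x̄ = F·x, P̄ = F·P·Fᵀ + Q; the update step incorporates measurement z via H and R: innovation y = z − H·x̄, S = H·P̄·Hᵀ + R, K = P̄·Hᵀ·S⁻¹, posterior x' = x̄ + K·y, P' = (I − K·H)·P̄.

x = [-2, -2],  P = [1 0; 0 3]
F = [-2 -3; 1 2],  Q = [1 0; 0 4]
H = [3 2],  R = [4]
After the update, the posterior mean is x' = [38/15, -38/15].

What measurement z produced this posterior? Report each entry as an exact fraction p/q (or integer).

z = [2]

x̄ = F·x = [10, -6]
P̄ = F·P·Fᵀ + Q = [32 -20; -20 17]
S = H·P̄·Hᵀ + R = [120]
K = P̄·Hᵀ·S⁻¹ = [7/15; -13/60]
x' − x̄ = [-112/15, 52/15] = K·y
y = (KᵀK)⁻¹·Kᵀ·(x' − x̄) = [-16]
z = y + H·x̄ = [-16] + [18] = [2]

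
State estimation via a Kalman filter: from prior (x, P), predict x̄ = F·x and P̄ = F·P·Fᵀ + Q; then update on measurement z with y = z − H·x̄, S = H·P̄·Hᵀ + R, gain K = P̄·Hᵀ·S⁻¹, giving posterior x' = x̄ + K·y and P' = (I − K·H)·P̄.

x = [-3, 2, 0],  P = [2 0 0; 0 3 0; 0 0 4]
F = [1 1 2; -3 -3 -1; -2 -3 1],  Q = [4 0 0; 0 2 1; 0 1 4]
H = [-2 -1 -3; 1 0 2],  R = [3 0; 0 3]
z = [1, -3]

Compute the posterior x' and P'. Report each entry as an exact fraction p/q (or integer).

x' = [-5149/2608, 10003/2608, -913/2608]
P' = [84275/5216 -73597/5216 -34321/5216; -73597/5216 80819/5216 26687/5216; -34321/5216 26687/5216 15803/5216]

x̄ = F·x = [-1, 3, 0]
P̄ = F·P·Fᵀ + Q = [25 -23 -5; -23 51 36; -5 36 43]
y = z − H·x̄ = [2, -2]
S = H·P̄·Hᵀ + R = [605 -322; -322 180]
K = P̄·Hᵀ·S⁻¹ = [1335/2608 5211/5216; -2281/2608 -6741/5216; -909/2608 -905/5216]
x' = x̄ + K·y = [-5149/2608, 10003/2608, -913/2608]
P' = (I − K·H)·P̄ = [84275/5216 -73597/5216 -34321/5216; -73597/5216 80819/5216 26687/5216; -34321/5216 26687/5216 15803/5216]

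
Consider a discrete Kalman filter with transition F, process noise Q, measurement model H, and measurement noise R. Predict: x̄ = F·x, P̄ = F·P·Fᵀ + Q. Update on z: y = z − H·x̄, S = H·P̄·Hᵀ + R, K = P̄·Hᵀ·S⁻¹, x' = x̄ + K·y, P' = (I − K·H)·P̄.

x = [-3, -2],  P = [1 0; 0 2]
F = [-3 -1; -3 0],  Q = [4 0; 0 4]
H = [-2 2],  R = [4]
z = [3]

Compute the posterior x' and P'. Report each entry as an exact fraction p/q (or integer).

x̄ = F·x = [11, 9]
P̄ = F·P·Fᵀ + Q = [15 9; 9 13]
y = z − H·x̄ = [7]
S = H·P̄·Hᵀ + R = [44]
K = P̄·Hᵀ·S⁻¹ = [-3/11; 2/11]
x' = x̄ + K·y = [100/11, 113/11]
P' = (I − K·H)·P̄ = [129/11 123/11; 123/11 127/11]

x' = [100/11, 113/11]
P' = [129/11 123/11; 123/11 127/11]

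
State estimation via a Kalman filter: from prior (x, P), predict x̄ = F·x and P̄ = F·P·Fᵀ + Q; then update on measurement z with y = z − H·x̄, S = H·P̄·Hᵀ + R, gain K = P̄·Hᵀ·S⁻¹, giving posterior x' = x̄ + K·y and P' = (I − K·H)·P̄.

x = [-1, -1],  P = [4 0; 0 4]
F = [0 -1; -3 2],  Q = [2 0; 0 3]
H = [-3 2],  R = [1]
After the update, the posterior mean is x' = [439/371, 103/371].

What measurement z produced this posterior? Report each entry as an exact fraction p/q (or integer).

z = [-3]

x̄ = F·x = [1, 1]
P̄ = F·P·Fᵀ + Q = [6 -8; -8 55]
S = H·P̄·Hᵀ + R = [371]
K = P̄·Hᵀ·S⁻¹ = [-34/371; 134/371]
x' − x̄ = [68/371, -268/371] = K·y
y = (KᵀK)⁻¹·Kᵀ·(x' − x̄) = [-2]
z = y + H·x̄ = [-2] + [-1] = [-3]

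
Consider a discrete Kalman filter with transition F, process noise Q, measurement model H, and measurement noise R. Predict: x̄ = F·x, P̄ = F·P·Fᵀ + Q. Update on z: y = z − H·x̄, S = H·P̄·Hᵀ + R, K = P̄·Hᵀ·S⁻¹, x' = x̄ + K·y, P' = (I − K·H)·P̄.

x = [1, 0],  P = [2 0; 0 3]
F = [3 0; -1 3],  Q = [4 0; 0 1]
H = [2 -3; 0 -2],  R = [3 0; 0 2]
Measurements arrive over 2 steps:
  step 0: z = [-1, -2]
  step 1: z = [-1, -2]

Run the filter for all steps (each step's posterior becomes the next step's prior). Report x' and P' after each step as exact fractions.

step 0: x̄ = F·x = [3, -1]
step 0: P̄ = F·P·Fᵀ + Q = [22 -6; -6 30]
step 0: y = z − H·x̄ = [-10, -4]
step 0: S = H·P̄·Hᵀ + R = [433 204; 204 122]
step 0: K = P̄·Hᵀ·S⁻¹ = [2558/5605 -3726/5605; -102/5605 -2586/5605]
step 0: x' = x̄ + K·y = [6139/5605, 5759/5605]
step 0: P' = (I − K·H)·P̄ = [9426/5605 3726/5605; 3726/5605 2586/5605]
step 1: x̄ = F·x = [18417/5605, 11138/5605]
step 1: P̄ = F·P·Fᵀ + Q = [107254/5605 5256/5605; 5256/5605 15949/5605]
step 1: y = z − H·x̄ = [-95/59, 11066/5605]
step 1: S = H·P̄·Hᵀ + R = [5540/59 786/59; 786/59 75006/5605]
step 1: K = P̄·Hᵀ·S⁻¹ = [77766/168005 -60578/100803; -2489/201606 -249779/604818]
step 1: x' = x̄ + K·y = [682453/504015, 720749/604818]
step 1: P' = (I − K·H)·P̄ = [268094/168005 60578/100803; 60578/100803 249779/604818]

step 0: x' = [6139/5605, 5759/5605], P' = [9426/5605 3726/5605; 3726/5605 2586/5605]
step 1: x' = [682453/504015, 720749/604818], P' = [268094/168005 60578/100803; 60578/100803 249779/604818]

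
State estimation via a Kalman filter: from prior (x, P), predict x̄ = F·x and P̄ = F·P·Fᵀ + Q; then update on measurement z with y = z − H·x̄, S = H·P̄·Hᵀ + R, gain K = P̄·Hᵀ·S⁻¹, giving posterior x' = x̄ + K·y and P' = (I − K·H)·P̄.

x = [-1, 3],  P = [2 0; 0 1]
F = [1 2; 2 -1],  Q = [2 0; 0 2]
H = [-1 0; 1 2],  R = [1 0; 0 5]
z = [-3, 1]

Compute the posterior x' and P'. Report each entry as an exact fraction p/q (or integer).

x̄ = F·x = [5, -5]
P̄ = F·P·Fᵀ + Q = [8 2; 2 11]
y = z − H·x̄ = [2, 6]
S = H·P̄·Hᵀ + R = [9 -12; -12 65]
K = P̄·Hᵀ·S⁻¹ = [-376/441 4/147; 158/441 64/147]
x' = x̄ + K·y = [1525/441, -737/441]
P' = (I − K·H)·P̄ = [376/441 -158/441; -158/441 559/441]

x' = [1525/441, -737/441]
P' = [376/441 -158/441; -158/441 559/441]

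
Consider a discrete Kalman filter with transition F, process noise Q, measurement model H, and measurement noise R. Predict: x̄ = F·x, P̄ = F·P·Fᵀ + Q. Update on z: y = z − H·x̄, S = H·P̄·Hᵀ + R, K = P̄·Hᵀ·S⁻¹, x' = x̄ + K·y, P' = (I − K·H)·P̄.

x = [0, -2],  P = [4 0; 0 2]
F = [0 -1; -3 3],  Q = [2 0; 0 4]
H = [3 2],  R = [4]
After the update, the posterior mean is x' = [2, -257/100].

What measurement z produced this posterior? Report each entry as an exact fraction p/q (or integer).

z = [1]

x̄ = F·x = [2, -6]
P̄ = F·P·Fᵀ + Q = [4 -6; -6 58]
S = H·P̄·Hᵀ + R = [200]
K = P̄·Hᵀ·S⁻¹ = [0; 49/100]
x' − x̄ = [0, 343/100] = K·y
y = (KᵀK)⁻¹·Kᵀ·(x' − x̄) = [7]
z = y + H·x̄ = [7] + [-6] = [1]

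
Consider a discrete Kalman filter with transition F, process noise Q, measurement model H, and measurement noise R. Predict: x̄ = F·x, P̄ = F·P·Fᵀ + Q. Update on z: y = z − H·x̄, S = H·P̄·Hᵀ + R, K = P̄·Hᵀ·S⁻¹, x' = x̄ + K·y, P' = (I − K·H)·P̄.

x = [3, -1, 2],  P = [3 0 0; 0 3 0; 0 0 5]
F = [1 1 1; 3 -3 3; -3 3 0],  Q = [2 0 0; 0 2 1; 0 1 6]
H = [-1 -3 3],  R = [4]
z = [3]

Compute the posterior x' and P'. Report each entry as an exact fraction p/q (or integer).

x̄ = F·x = [4, 18, -12]
P̄ = F·P·Fᵀ + Q = [13 15 0; 15 101 -53; 0 -53 60]
y = z − H·x̄ = [97]
S = H·P̄·Hᵀ + R = [2510]
K = P̄·Hᵀ·S⁻¹ = [-29/1255; -477/2510; 339/2510]
x' = x̄ + K·y = [2207/1255, -1089/2510, 2763/2510]
P' = (I − K·H)·P̄ = [14633/1255 4992/1255 9831/1255; 4992/1255 25981/2510 28673/2510; 9831/1255 28673/2510 35679/2510]

x' = [2207/1255, -1089/2510, 2763/2510]
P' = [14633/1255 4992/1255 9831/1255; 4992/1255 25981/2510 28673/2510; 9831/1255 28673/2510 35679/2510]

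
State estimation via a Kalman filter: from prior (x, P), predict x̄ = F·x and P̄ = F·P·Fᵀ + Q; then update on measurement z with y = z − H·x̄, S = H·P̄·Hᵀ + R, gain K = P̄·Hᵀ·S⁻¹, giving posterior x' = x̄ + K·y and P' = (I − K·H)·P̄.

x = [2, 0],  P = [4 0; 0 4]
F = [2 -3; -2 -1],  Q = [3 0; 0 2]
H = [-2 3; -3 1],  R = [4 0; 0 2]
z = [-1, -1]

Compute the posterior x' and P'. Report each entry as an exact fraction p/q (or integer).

x' = [7178/30805, -7961/30805]
P' = [13354/30805 14312/30805; 14312/30805 26356/30805]

x̄ = F·x = [4, -4]
P̄ = F·P·Fᵀ + Q = [55 -4; -4 22]
y = z − H·x̄ = [19, 15]
S = H·P̄·Hᵀ + R = [470 440; 440 543]
K = P̄·Hᵀ·S⁻¹ = [4057/30805 -2575/6161; 12611/30805 -1658/6161]
x' = x̄ + K·y = [7178/30805, -7961/30805]
P' = (I − K·H)·P̄ = [13354/30805 14312/30805; 14312/30805 26356/30805]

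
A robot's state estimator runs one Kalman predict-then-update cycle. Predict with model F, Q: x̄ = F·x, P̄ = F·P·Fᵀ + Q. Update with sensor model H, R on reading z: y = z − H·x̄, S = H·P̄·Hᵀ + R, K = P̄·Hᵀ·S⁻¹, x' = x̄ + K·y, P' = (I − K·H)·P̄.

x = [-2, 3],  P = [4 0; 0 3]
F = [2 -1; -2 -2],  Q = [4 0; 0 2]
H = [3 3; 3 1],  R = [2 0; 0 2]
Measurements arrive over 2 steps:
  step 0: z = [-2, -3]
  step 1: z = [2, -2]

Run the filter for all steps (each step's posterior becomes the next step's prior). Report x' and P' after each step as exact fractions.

step 0: x̄ = F·x = [-7, -2]
step 0: P̄ = F·P·Fᵀ + Q = [23 -10; -10 30]
step 0: y = z − H·x̄ = [25, 20]
step 0: S = H·P̄·Hᵀ + R = [299 177; 177 179]
step 0: K = P̄·Hᵀ·S⁻¹ = [-1731/11096 5369/11096; 2685/5548 -2655/5548]
step 0: x' = x̄ + K·y = [-13567/11096, 2929/5548]
step 0: P' = (I − K·H)·P̄ = [2973/5548 -1775/2774; -1775/2774 1335/1387]
step 1: x̄ = F·x = [-4124/1387, 7709/5548]
step 1: P̄ = F·P·Fᵀ + Q = [13406/1387 1472/1387; 1472/1387 3987/1387]
step 1: y = z − H·x̄ = [37457/5548, 30683/5548]
step 1: S = H·P̄·Hᵀ + R = [185807/1387 150279/1387; 150279/1387 136247/1387]
step 1: K = P̄·Hᵀ·S⁻¹ = [-16572/246203 93614/246203; 349143/984812 -324363/984812]
step 1: x' = x̄ + K·y = [-652395/492406, 3863495/1969624]
step 1: P' = (I − K·H)·P̄ = [99138/246203 -110186/246203; -110186/246203 336753/492406]

step 0: x' = [-13567/11096, 2929/5548], P' = [2973/5548 -1775/2774; -1775/2774 1335/1387]
step 1: x' = [-652395/492406, 3863495/1969624], P' = [99138/246203 -110186/246203; -110186/246203 336753/492406]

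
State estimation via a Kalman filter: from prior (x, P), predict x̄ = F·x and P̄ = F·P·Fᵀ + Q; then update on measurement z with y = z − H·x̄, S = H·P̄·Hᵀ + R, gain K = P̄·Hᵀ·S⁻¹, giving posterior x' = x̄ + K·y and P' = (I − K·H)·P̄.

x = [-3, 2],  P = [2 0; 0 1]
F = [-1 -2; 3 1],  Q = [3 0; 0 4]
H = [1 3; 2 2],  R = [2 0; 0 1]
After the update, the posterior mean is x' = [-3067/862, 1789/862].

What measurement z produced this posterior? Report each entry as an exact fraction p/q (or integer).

z = [3, -3]

x̄ = F·x = [-1, -7]
P̄ = F·P·Fᵀ + Q = [9 -8; -8 23]
S = H·P̄·Hᵀ + R = [170 92; 92 65]
K = P̄·Hᵀ·S⁻¹ = [-1159/2586 860/1293; 1205/2586 -256/1293]
x' − x̄ = [-2205/862, 7823/862] = K·y
y = (KᵀK)⁻¹·Kᵀ·(x' − x̄) = [25, 13]
z = y + H·x̄ = [25, 13] + [-22, -16] = [3, -3]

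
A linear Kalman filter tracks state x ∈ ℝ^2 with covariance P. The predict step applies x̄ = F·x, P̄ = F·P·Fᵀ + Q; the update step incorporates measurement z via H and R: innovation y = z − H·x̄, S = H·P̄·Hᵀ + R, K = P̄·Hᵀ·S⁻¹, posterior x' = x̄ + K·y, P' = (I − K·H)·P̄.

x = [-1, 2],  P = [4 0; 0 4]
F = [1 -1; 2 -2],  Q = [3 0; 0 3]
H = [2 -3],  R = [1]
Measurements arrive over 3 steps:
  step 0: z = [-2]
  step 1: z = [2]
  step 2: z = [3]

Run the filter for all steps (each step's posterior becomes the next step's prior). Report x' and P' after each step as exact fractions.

step 0: x̄ = F·x = [-3, -6]
step 0: P̄ = F·P·Fᵀ + Q = [11 16; 16 35]
step 0: y = z − H·x̄ = [-14]
step 0: S = H·P̄·Hᵀ + R = [168]
step 0: K = P̄·Hᵀ·S⁻¹ = [-13/84; -73/168]
step 0: x' = x̄ + K·y = [-5/6, 1/12]
step 0: P' = (I − K·H)·P̄ = [293/42 395/84; 395/84 551/168]
step 1: x̄ = F·x = [-11/12, -11/6]
step 1: P̄ = F·P·Fᵀ + Q = [647/168 143/84; 143/84 269/42]
step 1: y = z − H·x̄ = [-5/3]
step 1: S = H·P̄·Hᵀ + R = [1126/21]
step 1: K = P̄·Hᵀ·S⁻¹ = [109/2252; -166/563]
step 1: x' = x̄ + K·y = [-1123/1126, -1511/1126]
step 1: P' = (I − K·H)·P̄ = [4195/1126 5557/2252; 5557/2252 1963/1126]
step 2: x̄ = F·x = [194/563, 388/563]
step 2: P̄ = F·P·Fᵀ + Q = [3979/1126 601/563; 601/563 2891/563]
step 2: y = z − H·x̄ = [2465/563]
step 2: S = H·P̄·Hᵀ + R = [27328/563]
step 2: K = P̄·Hᵀ·S⁻¹ = [34/427; -7471/27328]
step 2: x' = x̄ + K·y = [296/427, -13877/27328]
step 2: P' = (I − K·H)·P̄ = [2755/854 907/427; 907/427 41189/27328]

step 0: x' = [-5/6, 1/12], P' = [293/42 395/84; 395/84 551/168]
step 1: x' = [-1123/1126, -1511/1126], P' = [4195/1126 5557/2252; 5557/2252 1963/1126]
step 2: x' = [296/427, -13877/27328], P' = [2755/854 907/427; 907/427 41189/27328]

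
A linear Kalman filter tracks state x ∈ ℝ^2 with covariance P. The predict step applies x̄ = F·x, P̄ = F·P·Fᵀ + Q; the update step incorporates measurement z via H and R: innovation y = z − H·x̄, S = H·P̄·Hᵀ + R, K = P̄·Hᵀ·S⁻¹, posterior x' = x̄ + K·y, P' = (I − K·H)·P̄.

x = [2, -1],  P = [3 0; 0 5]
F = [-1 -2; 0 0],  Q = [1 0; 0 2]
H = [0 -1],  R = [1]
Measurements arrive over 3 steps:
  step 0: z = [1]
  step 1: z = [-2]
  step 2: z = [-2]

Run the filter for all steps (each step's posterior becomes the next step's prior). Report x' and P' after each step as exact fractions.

step 0: x̄ = F·x = [0, 0]
step 0: P̄ = F·P·Fᵀ + Q = [24 0; 0 2]
step 0: y = z − H·x̄ = [1]
step 0: S = H·P̄·Hᵀ + R = [3]
step 0: K = P̄·Hᵀ·S⁻¹ = [0; -2/3]
step 0: x' = x̄ + K·y = [0, -2/3]
step 0: P' = (I − K·H)·P̄ = [24 0; 0 2/3]
step 1: x̄ = F·x = [4/3, 0]
step 1: P̄ = F·P·Fᵀ + Q = [83/3 0; 0 2]
step 1: y = z − H·x̄ = [-2]
step 1: S = H·P̄·Hᵀ + R = [3]
step 1: K = P̄·Hᵀ·S⁻¹ = [0; -2/3]
step 1: x' = x̄ + K·y = [4/3, 4/3]
step 1: P' = (I − K·H)·P̄ = [83/3 0; 0 2/3]
step 2: x̄ = F·x = [-4, 0]
step 2: P̄ = F·P·Fᵀ + Q = [94/3 0; 0 2]
step 2: y = z − H·x̄ = [-2]
step 2: S = H·P̄·Hᵀ + R = [3]
step 2: K = P̄·Hᵀ·S⁻¹ = [0; -2/3]
step 2: x' = x̄ + K·y = [-4, 4/3]
step 2: P' = (I − K·H)·P̄ = [94/3 0; 0 2/3]

step 0: x' = [0, -2/3], P' = [24 0; 0 2/3]
step 1: x' = [4/3, 4/3], P' = [83/3 0; 0 2/3]
step 2: x' = [-4, 4/3], P' = [94/3 0; 0 2/3]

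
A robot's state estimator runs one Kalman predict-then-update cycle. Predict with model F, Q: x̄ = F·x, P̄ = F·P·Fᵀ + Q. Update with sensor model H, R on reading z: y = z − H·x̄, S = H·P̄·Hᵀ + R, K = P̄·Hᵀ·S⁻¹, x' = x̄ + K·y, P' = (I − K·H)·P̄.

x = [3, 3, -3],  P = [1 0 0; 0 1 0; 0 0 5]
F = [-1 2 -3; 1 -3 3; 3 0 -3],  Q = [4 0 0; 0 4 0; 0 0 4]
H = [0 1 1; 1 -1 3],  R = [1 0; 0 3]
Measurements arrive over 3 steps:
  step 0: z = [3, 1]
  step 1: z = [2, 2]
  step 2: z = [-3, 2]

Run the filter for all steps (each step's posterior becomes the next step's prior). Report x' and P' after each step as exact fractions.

step 0: x̄ = F·x = [12, -15, 18]
step 0: P̄ = F·P·Fᵀ + Q = [54 -52 42; -52 59 -42; 42 -42 58]
step 0: y = z − H·x̄ = [0, -80]
step 0: S = H·P̄·Hᵀ + R = [34 21; 21 1246]
step 0: K = P̄·Hᵀ·S⁻¹ = [-2476/5989 8098/41923; 3737/5989 -8415/41923; 2074/5989 8436/41923]
step 0: x' = x̄ + K·y = [-144764/41923, 44355/41923, 79734/41923]
step 0: P' = (I − K·H)·P̄ = [211786/41923 33874/41923 -51206/41923; 33874/41923 34399/41923 -8240/41923; -51206/41923 -8240/41923 22758/41923]
step 1: x̄ = F·x = [-5728/41923, -38627/41923, -673494/41923]
step 1: P̄ = F·P·Fᵀ + Q = [378044/41923 -269996/41923 129384/41923; -269996/41923 531731/41923 -255726/41923; 129384/41923 -255726/41923 3200296/41923]
step 1: y = z − H·x̄ = [795967/41923, 2071429/41923]
step 1: S = H·P̄·Hᵀ + R = [3262498/41923 8417093/41923; 8417093/41923 32688860/41923]
step 1: K = P̄·Hᵀ·S⁻¹ = [-317681712/853943797 108869084/853943797; 530207955/853943797 -177508985/853943797; 291046982/853943797 185926078/853943797]
step 1: x' = x̄ + K·y = [-769052108/853943797, 509159387/853943797, 993975606/853943797]
step 1: P' = (I − K·H)·P̄ = [3944116452/853943797 666116016/853943797 -983797728/853943797; 666116016/853943797 697316709/853943797 -167108754/853943797; -983797728/853943797 -167108754/853943797 458155736/853943797]
step 2: x̄ = F·x = [-170650848/121991971, 685396549/853943797, -755583306/121991971]
step 2: P̄ = F·P·Fᵀ + Q = [1101516388/121991971 -789240456/121991971 456169608/121991971; -789240456/121991971 10867618753/853943797 -813265938/121991971; 456169608/121991971 -813265938/121991971 8677797712/121991971]
step 2: y = z − H·x̄ = [2041855202/853943797, 19455089505/853943797]
step 2: S = H·P̄·Hᵀ + R = [61080423402/853943797 157648914131/853943797; 157648914131/853943797 632206980032/853943797]
step 2: K = P̄·Hᵀ·S⁻¹ = [-160486726772/435571734527 2062312645944/16116154177499; 270546526753/435571734527 -3349413379739/16116154177499; 147938532638/435571734527 3507062293870/16116154177499]
step 2: x' = x̄ + K·y = [10242214023824/16116154177499, -39437909065826/16116154177499, -6830558705768/16116154177499]
step 2: P' = (I − K·H)·P̄ = [74208207340388/16116154177499 12551810682716/16116154177499 -18489819573280/16116154177499; 12551810682716/16116154177499 13157678822879/16116154177499 -3147457333018/16116154177499; -18489819573280/16116154177499 -3147457333018/16116154177499 8621183040624/16116154177499]

step 0: x' = [-144764/41923, 44355/41923, 79734/41923], P' = [211786/41923 33874/41923 -51206/41923; 33874/41923 34399/41923 -8240/41923; -51206/41923 -8240/41923 22758/41923]
step 1: x' = [-769052108/853943797, 509159387/853943797, 993975606/853943797], P' = [3944116452/853943797 666116016/853943797 -983797728/853943797; 666116016/853943797 697316709/853943797 -167108754/853943797; -983797728/853943797 -167108754/853943797 458155736/853943797]
step 2: x' = [10242214023824/16116154177499, -39437909065826/16116154177499, -6830558705768/16116154177499], P' = [74208207340388/16116154177499 12551810682716/16116154177499 -18489819573280/16116154177499; 12551810682716/16116154177499 13157678822879/16116154177499 -3147457333018/16116154177499; -18489819573280/16116154177499 -3147457333018/16116154177499 8621183040624/16116154177499]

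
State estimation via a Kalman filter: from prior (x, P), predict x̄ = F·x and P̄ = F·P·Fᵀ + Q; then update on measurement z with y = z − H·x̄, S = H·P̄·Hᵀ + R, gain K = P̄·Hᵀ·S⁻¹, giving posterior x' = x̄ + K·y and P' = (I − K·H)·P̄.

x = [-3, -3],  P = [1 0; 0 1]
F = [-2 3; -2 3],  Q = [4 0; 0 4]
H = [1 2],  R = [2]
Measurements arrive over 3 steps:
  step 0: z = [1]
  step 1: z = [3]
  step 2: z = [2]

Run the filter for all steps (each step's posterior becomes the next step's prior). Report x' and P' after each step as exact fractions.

step 0: x' = [13/139, 53/139], P' = [514/139 -214/139; -214/139 154/139]
step 1: x' = [14272/14287, 14290/14287], P' = [53587/14287 -22147/14287; -22147/14287 15859/14287]
step 2: x' = [307278/455377, 302846/455377], P' = [1708102/455377 -705922/455377; -705922/455377 505486/455377]

step 0: x̄ = F·x = [-3, -3]
step 0: P̄ = F·P·Fᵀ + Q = [17 13; 13 17]
step 0: y = z − H·x̄ = [10]
step 0: S = H·P̄·Hᵀ + R = [139]
step 0: K = P̄·Hᵀ·S⁻¹ = [43/139; 47/139]
step 0: x' = x̄ + K·y = [13/139, 53/139]
step 0: P' = (I − K·H)·P̄ = [514/139 -214/139; -214/139 154/139]
step 1: x̄ = F·x = [133/139, 133/139]
step 1: P̄ = F·P·Fᵀ + Q = [6566/139 6010/139; 6010/139 6566/139]
step 1: y = z − H·x̄ = [18/139]
step 1: S = H·P̄·Hᵀ + R = [57148/139]
step 1: K = P̄·Hᵀ·S⁻¹ = [9293/28574; 9571/28574]
step 1: x' = x̄ + K·y = [14272/14287, 14290/14287]
step 1: P' = (I − K·H)·P̄ = [53587/14287 -22147/14287; -22147/14287 15859/14287]
step 2: x̄ = F·x = [1102/1099, 1102/1099]
step 2: P̄ = F·P·Fᵀ + Q = [52307/1099 47911/1099; 47911/1099 52307/1099]
step 2: y = z − H·x̄ = [-1108/1099]
step 2: S = H·P̄·Hᵀ + R = [455377/1099]
step 2: K = P̄·Hᵀ·S⁻¹ = [148129/455377; 152525/455377]
step 2: x' = x̄ + K·y = [307278/455377, 302846/455377]
step 2: P' = (I − K·H)·P̄ = [1708102/455377 -705922/455377; -705922/455377 505486/455377]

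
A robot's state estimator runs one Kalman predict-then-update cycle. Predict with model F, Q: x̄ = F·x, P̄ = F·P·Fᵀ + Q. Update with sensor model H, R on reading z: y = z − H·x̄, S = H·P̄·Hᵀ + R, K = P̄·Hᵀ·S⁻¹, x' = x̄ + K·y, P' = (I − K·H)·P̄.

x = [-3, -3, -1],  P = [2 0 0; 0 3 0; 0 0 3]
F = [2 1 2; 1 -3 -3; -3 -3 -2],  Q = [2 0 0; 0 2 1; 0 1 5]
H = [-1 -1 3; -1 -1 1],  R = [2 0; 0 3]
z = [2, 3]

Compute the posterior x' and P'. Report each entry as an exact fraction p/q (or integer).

x̄ = F·x = [-11, 9, 20]
P̄ = F·P·Fᵀ + Q = [25 -23 -33; -23 58 40; -33 40 62]
y = z − H·x̄ = [-60, -19]
S = H·P̄·Hᵀ + R = [555 195; 195 88]
K = P̄·Hᵀ·S⁻¹ = [-2063/10815 18/721; 1301/2163 -920/721; 5027/10815 -292/721]
x' = x̄ + K·y = [-3/103, -293/103, -20/103]
P' = (I − K·H)·P̄ = [71462/10815 -14948/2163 -2468/10815; -14948/2163 28669/2163 5441/2163; -2468/10815 5441/2163 11597/10815]

x' = [-3/103, -293/103, -20/103]
P' = [71462/10815 -14948/2163 -2468/10815; -14948/2163 28669/2163 5441/2163; -2468/10815 5441/2163 11597/10815]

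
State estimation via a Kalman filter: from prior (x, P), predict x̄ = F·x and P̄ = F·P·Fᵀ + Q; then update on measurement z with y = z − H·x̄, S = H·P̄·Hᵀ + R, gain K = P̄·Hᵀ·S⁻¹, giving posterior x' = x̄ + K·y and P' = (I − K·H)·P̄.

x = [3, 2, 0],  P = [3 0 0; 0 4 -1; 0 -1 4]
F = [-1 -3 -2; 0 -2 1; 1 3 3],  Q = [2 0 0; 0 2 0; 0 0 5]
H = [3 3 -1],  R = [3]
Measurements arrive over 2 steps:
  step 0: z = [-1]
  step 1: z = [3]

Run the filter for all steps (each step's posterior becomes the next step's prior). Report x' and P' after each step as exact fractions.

step 0: x' = [-6/7, 5/7, 19/28], P' = [1809/329 -2589/329 -2511/329; -2589/329 4198/329 4728/329; -2511/329 4728/329 27303/1316]
step 1: x' = [80039/94661, -121875/622058, -2272320/2177203], P' = [401287/94661 -76434/13523 -461292/94661; -76434/13523 2749753/311029 5887959/622058; -461292/94661 5887959/622058 31722375/2177203]

step 0: x̄ = F·x = [-9, -4, 9]
step 0: P̄ = F·P·Fᵀ + Q = [45 15 -48; 15 26 -9; -48 -9 62]
step 0: y = z − H·x̄ = [47]
step 0: S = H·P̄·Hᵀ + R = [1316]
step 0: K = P̄·Hᵀ·S⁻¹ = [57/329; 33/329; -233/1316]
step 0: x' = x̄ + K·y = [-6/7, 5/7, 19/28]
step 0: P' = (I − K·H)·P̄ = [1809/329 -2589/329 -2511/329; -2589/329 4198/329 4728/329; -2511/329 4728/329 27303/1316]
step 1: x̄ = F·x = [-37/14, -3/4, 93/28]
step 1: P̄ = F·P·Fᵀ + Q = [98710/329 3885/94 -246753/658; 3885/94 3065/188 -9273/188; -246753/658 -9273/188 628687/1316]
step 1: y = z − H·x̄ = [33/2]
step 1: S = H·P̄·Hᵀ + R = [311029/47]
step 1: K = P̄·Hᵀ·S⁻¹ = [2859/13523; 20889/622058; -164567/622058]
step 1: x' = x̄ + K·y = [80039/94661, -121875/622058, -2272320/2177203]
step 1: P' = (I − K·H)·P̄ = [401287/94661 -76434/13523 -461292/94661; -76434/13523 2749753/311029 5887959/622058; -461292/94661 5887959/622058 31722375/2177203]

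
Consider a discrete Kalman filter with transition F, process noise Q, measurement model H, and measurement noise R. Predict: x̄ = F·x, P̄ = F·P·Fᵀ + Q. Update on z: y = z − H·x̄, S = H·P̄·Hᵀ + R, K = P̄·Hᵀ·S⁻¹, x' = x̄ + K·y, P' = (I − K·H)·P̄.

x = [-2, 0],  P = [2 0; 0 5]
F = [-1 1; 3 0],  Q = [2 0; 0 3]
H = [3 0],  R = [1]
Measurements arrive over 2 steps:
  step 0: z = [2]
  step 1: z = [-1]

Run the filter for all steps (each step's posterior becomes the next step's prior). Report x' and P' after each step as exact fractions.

step 0: x' = [28/41, -210/41], P' = [9/82 -3/41; -3/41 699/41]
step 1: x' = [-5225/14329, 27141/14329], P' = [1583/14329 -45/14329; -45/14329 56919/14329]

step 0: x̄ = F·x = [2, -6]
step 0: P̄ = F·P·Fᵀ + Q = [9 -6; -6 21]
step 0: y = z − H·x̄ = [-4]
step 0: S = H·P̄·Hᵀ + R = [82]
step 0: K = P̄·Hᵀ·S⁻¹ = [27/82; -9/41]
step 0: x' = x̄ + K·y = [28/41, -210/41]
step 0: P' = (I − K·H)·P̄ = [9/82 -3/41; -3/41 699/41]
step 1: x̄ = F·x = [-238/41, 84/41]
step 1: P̄ = F·P·Fᵀ + Q = [1583/82 -45/82; -45/82 327/82]
step 1: y = z − H·x̄ = [673/41]
step 1: S = H·P̄·Hᵀ + R = [14329/82]
step 1: K = P̄·Hᵀ·S⁻¹ = [4749/14329; -135/14329]
step 1: x' = x̄ + K·y = [-5225/14329, 27141/14329]
step 1: P' = (I − K·H)·P̄ = [1583/14329 -45/14329; -45/14329 56919/14329]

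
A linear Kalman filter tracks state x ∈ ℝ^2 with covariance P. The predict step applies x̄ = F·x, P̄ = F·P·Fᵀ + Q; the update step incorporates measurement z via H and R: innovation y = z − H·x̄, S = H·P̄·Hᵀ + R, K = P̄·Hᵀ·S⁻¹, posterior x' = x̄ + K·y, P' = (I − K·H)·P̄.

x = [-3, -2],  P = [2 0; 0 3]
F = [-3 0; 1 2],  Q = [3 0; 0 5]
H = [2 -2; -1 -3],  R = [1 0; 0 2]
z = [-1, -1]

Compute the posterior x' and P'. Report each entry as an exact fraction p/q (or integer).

x' = [-1263/23806, 8657/23806]
P' = [6213/23806 1803/23806; 1803/23806 3305/23806]

x̄ = F·x = [9, -7]
P̄ = F·P·Fᵀ + Q = [21 -6; -6 19]
y = z − H·x̄ = [-33, -13]
S = H·P̄·Hᵀ + R = [209 96; 96 158]
K = P̄·Hᵀ·S⁻¹ = [4410/11903 -5811/23806; -1502/11903 -5859/23806]
x' = x̄ + K·y = [-1263/23806, 8657/23806]
P' = (I − K·H)·P̄ = [6213/23806 1803/23806; 1803/23806 3305/23806]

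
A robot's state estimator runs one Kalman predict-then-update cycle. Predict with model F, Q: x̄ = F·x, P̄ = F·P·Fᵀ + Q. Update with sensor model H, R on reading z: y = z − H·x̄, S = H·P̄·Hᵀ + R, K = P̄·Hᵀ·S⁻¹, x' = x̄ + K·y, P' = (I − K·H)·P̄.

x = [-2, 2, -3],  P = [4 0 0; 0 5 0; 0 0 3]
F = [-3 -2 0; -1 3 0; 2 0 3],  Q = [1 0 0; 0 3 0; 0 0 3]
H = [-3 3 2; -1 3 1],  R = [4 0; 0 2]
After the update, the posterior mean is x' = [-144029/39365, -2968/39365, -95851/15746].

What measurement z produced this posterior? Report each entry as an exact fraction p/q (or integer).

z = [-1, -3]

x̄ = F·x = [2, 8, -13]
P̄ = F·P·Fᵀ + Q = [57 -18 -24; -18 52 -8; -24 -8 46]
S = H·P̄·Hᵀ + R = [1685 995; 995 681]
K = P̄·Hᵀ·S⁻¹ = [-12897/39365 2208/7873; -8264/39365 4334/7873; 4957/15746 -6179/15746]
x' − x̄ = [-222759/39365, -317888/39365, 108847/15746] = K·y
y = (KᵀK)⁻¹·Kᵀ·(x' − x̄) = [7, -12]
z = y + H·x̄ = [7, -12] + [-8, 9] = [-1, -3]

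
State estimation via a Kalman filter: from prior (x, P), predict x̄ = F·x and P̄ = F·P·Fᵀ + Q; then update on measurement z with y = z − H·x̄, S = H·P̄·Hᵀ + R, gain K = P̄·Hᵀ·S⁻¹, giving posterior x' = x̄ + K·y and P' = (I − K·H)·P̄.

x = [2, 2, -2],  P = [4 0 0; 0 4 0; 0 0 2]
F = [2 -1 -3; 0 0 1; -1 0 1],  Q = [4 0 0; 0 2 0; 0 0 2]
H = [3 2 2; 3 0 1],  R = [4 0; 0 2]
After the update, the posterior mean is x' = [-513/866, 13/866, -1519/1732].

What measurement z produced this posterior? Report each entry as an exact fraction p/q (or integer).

x̄ = F·x = [8, -2, -4]
P̄ = F·P·Fᵀ + Q = [42 -6 -14; -6 4 2; -14 2 8]
S = H·P̄·Hᵀ + R = [206 236; 236 304]
K = P̄·Hᵀ·S⁻¹ = [-18/433 347/866; 122/433 -235/866; 167/866 -453/1732]
x' − x̄ = [-7441/866, 1745/866, 5409/1732] = K·y
y = (KᵀK)⁻¹·Kᵀ·(x' − x̄) = [-15, -23]
z = y + H·x̄ = [-15, -23] + [12, 20] = [-3, -3]

z = [-3, -3]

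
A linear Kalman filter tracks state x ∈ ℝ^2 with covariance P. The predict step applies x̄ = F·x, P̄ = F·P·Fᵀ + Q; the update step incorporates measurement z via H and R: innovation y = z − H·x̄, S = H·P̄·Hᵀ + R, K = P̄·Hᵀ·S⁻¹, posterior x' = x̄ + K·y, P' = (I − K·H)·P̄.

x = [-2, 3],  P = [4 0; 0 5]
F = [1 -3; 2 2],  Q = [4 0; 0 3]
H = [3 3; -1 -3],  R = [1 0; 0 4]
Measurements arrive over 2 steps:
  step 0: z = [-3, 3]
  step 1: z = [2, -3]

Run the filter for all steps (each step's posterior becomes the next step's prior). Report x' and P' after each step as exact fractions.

step 0: x' = [-6571/29496, -23947/29496], P' = [71447/58992 -61825/58992; -61825/58992 58727/58992]
step 1: x' = [21105154/51418379, 16156965/51418379], P' = [47673413/51418379 -40233139/51418379; -40233139/51418379 38408865/51418379]

step 0: x̄ = F·x = [-11, 2]
step 0: P̄ = F·P·Fᵀ + Q = [53 -22; -22 39]
step 0: y = z − H·x̄ = [24, -2]
step 0: S = H·P̄·Hᵀ + R = [433 -246; -246 276]
step 0: K = P̄·Hᵀ·S⁻¹ = [4811/9832 28507/58992; -1549/9832 -28589/58992]
step 0: x' = x̄ + K·y = [-6571/29496, -23947/29496]
step 0: P' = (I − K·H)·P̄ = [71447/58992 -61825/58992; -61825/58992 58727/58992]
step 1: x̄ = F·x = [32635/14748, -15259/7374]
step 1: P̄ = F·P·Fᵀ + Q = [301727/14748 4729/7374; 4729/7374 12692/3687]
step 1: y = z − H·x̄ = [7715/4916, -103163/14748]
step 1: S = H·P̄·Hᵀ + R = [1119149/4916 -491863/4916; -491863/4916 874379/14748]
step 1: K = P̄·Hᵀ·S⁻¹ = [22320822/51418379 18256501/51418379; -5472822/51418379 -18748364/51418379]
step 1: x' = x̄ + K·y = [21105154/51418379, 16156965/51418379]
step 1: P' = (I − K·H)·P̄ = [47673413/51418379 -40233139/51418379; -40233139/51418379 38408865/51418379]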